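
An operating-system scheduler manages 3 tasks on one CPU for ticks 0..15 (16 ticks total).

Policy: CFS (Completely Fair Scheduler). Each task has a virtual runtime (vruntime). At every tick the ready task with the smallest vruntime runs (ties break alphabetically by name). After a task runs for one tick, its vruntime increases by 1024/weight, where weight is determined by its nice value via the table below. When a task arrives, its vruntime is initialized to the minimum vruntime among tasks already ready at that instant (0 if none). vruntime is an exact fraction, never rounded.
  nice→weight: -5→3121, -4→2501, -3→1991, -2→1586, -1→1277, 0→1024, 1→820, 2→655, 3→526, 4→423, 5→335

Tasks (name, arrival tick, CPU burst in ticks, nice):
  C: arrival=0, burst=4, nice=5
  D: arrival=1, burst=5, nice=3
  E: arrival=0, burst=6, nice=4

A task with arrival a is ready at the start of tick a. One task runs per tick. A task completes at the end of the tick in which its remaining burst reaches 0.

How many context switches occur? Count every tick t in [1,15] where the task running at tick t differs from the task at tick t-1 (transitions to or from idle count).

context switches = 14

t=0: vr[C=0 E=0] → run C
t=1: vr[C=1024/335 D=0 E=0] → run D
t=2: vr[C=1024/335 D=512/263 E=0] → run E
t=3: vr[C=1024/335 D=512/263 E=1024/423] → run D
t=4: vr[C=1024/335 D=1024/263 E=1024/423] → run E
t=5: vr[C=1024/335 D=1024/263 E=2048/423] → run C
t=6: vr[C=2048/335 D=1024/263 E=2048/423] → run D
t=7: vr[C=2048/335 D=1536/263 E=2048/423] → run E
t=8: vr[C=2048/335 D=1536/263 E=1024/141] → run D
t=9: vr[C=2048/335 D=2048/263 E=1024/141] → run C
t=10: vr[C=3072/335 D=2048/263 E=1024/141] → run E
t=11: vr[C=3072/335 D=2048/263 E=4096/423] → run D
t=12: vr[C=3072/335 E=4096/423] → run C
t=13: vr[E=4096/423] → run E
t=14: vr[E=5120/423] → run E
t=15: (idle)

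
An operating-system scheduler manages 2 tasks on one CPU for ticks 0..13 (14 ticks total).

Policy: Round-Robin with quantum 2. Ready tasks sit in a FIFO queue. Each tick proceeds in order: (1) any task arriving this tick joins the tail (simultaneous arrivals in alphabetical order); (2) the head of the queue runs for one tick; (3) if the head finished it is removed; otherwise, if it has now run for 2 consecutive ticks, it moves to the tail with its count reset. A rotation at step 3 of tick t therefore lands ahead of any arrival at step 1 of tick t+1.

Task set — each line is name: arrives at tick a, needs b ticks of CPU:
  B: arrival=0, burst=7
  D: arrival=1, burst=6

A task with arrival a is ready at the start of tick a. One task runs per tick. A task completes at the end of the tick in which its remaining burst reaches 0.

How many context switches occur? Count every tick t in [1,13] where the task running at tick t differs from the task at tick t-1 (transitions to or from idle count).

t=0: queue=[B] q_used=0 → run B
t=1: queue=[B,D] q_used=1 → run B
t=2: queue=[D,B] q_used=0 → run D
t=3: queue=[D,B] q_used=1 → run D
t=4: queue=[B,D] q_used=0 → run B
t=5: queue=[B,D] q_used=1 → run B
t=6: queue=[D,B] q_used=0 → run D
t=7: queue=[D,B] q_used=1 → run D
t=8: queue=[B,D] q_used=0 → run B
t=9: queue=[B,D] q_used=1 → run B
t=10: queue=[D,B] q_used=0 → run D
t=11: queue=[D,B] q_used=1 → run D
t=12: queue=[B] q_used=0 → run B
t=13: (idle)

context switches = 7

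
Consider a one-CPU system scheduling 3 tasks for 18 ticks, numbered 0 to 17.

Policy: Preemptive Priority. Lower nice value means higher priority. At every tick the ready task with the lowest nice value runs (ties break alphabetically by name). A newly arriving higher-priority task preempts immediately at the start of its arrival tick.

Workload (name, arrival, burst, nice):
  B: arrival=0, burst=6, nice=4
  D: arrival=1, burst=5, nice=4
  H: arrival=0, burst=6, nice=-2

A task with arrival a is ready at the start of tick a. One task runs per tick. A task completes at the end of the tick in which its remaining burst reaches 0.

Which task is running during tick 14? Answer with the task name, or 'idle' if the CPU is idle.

t=0: ready={B,H} → run H
t=1: ready={B,D,H} → run H
t=2: ready={B,D,H} → run H
t=3: ready={B,D,H} → run H
t=4: ready={B,D,H} → run H
t=5: ready={B,D,H} → run H
t=6: ready={B,D} → run B
t=7: ready={B,D} → run B
t=8: ready={B,D} → run B
t=9: ready={B,D} → run B
t=10: ready={B,D} → run B
t=11: ready={B,D} → run B
t=12: ready={D} → run D
t=13: ready={D} → run D
t=14: ready={D} → run D
t=15: ready={D} → run D
t=16: ready={D} → run D
t=17: (idle)

running at tick 14 = D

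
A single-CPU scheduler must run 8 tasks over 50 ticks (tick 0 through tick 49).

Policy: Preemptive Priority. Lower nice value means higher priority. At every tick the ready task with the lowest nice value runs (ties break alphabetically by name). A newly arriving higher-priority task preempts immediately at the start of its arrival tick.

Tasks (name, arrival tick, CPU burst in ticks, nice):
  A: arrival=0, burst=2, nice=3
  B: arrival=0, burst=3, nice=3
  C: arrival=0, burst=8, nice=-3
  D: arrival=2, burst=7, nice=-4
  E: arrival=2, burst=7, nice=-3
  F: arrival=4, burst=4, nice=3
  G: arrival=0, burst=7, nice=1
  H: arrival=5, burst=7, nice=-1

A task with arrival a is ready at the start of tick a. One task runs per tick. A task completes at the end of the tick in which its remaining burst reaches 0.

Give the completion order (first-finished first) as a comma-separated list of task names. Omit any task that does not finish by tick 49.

t=0: ready={A,B,C,G} → run C
t=1: ready={A,B,C,G} → run C
t=2: ready={A,B,C,D,E,G} → run D
t=3: ready={A,B,C,D,E,G} → run D
t=4: ready={A,B,C,D,E,F,G} → run D
t=5: ready={A,B,C,D,E,F,G,H} → run D
t=6: ready={A,B,C,D,E,F,G,H} → run D
t=7: ready={A,B,C,D,E,F,G,H} → run D
t=8: ready={A,B,C,D,E,F,G,H} → run D
t=9: ready={A,B,C,E,F,G,H} → run C
t=10: ready={A,B,C,E,F,G,H} → run C
t=11: ready={A,B,C,E,F,G,H} → run C
t=12: ready={A,B,C,E,F,G,H} → run C
t=13: ready={A,B,C,E,F,G,H} → run C
t=14: ready={A,B,C,E,F,G,H} → run C
t=15: ready={A,B,E,F,G,H} → run E
t=16: ready={A,B,E,F,G,H} → run E
t=17: ready={A,B,E,F,G,H} → run E
t=18: ready={A,B,E,F,G,H} → run E
t=19: ready={A,B,E,F,G,H} → run E
t=20: ready={A,B,E,F,G,H} → run E
t=21: ready={A,B,E,F,G,H} → run E
t=22: ready={A,B,F,G,H} → run H
t=23: ready={A,B,F,G,H} → run H
t=24: ready={A,B,F,G,H} → run H
t=25: ready={A,B,F,G,H} → run H
t=26: ready={A,B,F,G,H} → run H
t=27: ready={A,B,F,G,H} → run H
t=28: ready={A,B,F,G,H} → run H
t=29: ready={A,B,F,G} → run G
t=30: ready={A,B,F,G} → run G
t=31: ready={A,B,F,G} → run G
t=32: ready={A,B,F,G} → run G
t=33: ready={A,B,F,G} → run G
t=34: ready={A,B,F,G} → run G
t=35: ready={A,B,F,G} → run G
t=36: ready={A,B,F} → run A
t=37: ready={A,B,F} → run A
t=38: ready={B,F} → run B
t=39: ready={B,F} → run B
t=40: ready={B,F} → run B
t=41: ready={F} → run F
t=42: ready={F} → run F
t=43: ready={F} → run F
t=44: ready={F} → run F
t=45: (idle)
t=46: (idle)
t=47: (idle)
t=48: (idle)
t=49: (idle)

completion order = D, C, E, H, G, A, B, F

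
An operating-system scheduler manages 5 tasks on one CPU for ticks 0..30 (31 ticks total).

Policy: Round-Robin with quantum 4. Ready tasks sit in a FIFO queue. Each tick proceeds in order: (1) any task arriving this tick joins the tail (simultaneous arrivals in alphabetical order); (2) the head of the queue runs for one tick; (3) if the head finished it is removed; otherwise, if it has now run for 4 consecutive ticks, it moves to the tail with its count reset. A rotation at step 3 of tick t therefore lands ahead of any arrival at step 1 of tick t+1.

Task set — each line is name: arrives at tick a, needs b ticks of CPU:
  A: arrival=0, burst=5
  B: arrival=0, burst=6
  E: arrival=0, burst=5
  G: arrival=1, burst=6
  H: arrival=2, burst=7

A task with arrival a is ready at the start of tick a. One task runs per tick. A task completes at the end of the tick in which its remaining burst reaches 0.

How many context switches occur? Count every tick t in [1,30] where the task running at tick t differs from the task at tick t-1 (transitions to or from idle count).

context switches = 10

t=0: queue=[A,B,E] q_used=0 → run A
t=1: queue=[A,B,E,G] q_used=1 → run A
t=2: queue=[A,B,E,G,H] q_used=2 → run A
t=3: queue=[A,B,E,G,H] q_used=3 → run A
t=4: queue=[B,E,G,H,A] q_used=0 → run B
t=5: queue=[B,E,G,H,A] q_used=1 → run B
t=6: queue=[B,E,G,H,A] q_used=2 → run B
t=7: queue=[B,E,G,H,A] q_used=3 → run B
t=8: queue=[E,G,H,A,B] q_used=0 → run E
t=9: queue=[E,G,H,A,B] q_used=1 → run E
t=10: queue=[E,G,H,A,B] q_used=2 → run E
t=11: queue=[E,G,H,A,B] q_used=3 → run E
t=12: queue=[G,H,A,B,E] q_used=0 → run G
t=13: queue=[G,H,A,B,E] q_used=1 → run G
t=14: queue=[G,H,A,B,E] q_used=2 → run G
t=15: queue=[G,H,A,B,E] q_used=3 → run G
t=16: queue=[H,A,B,E,G] q_used=0 → run H
t=17: queue=[H,A,B,E,G] q_used=1 → run H
t=18: queue=[H,A,B,E,G] q_used=2 → run H
t=19: queue=[H,A,B,E,G] q_used=3 → run H
t=20: queue=[A,B,E,G,H] q_used=0 → run A
t=21: queue=[B,E,G,H] q_used=0 → run B
t=22: queue=[B,E,G,H] q_used=1 → run B
t=23: queue=[E,G,H] q_used=0 → run E
t=24: queue=[G,H] q_used=0 → run G
t=25: queue=[G,H] q_used=1 → run G
t=26: queue=[H] q_used=0 → run H
t=27: queue=[H] q_used=1 → run H
t=28: queue=[H] q_used=2 → run H
t=29: (idle)
t=30: (idle)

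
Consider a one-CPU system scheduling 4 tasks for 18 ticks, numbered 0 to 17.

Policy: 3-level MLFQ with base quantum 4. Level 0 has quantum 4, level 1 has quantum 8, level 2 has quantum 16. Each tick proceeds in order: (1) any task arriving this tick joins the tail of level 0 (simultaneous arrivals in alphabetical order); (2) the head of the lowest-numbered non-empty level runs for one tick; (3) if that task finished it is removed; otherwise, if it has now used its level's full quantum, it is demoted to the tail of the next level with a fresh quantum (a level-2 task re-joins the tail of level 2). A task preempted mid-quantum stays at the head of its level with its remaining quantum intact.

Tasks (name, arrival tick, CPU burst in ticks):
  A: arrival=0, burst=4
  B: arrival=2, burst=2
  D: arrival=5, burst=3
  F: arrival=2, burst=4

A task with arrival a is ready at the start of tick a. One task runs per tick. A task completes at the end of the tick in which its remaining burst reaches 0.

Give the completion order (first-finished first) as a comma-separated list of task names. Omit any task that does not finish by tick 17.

t=0: L0/L1/L2 = A/-/- → run A
t=1: L0/L1/L2 = A/-/- → run A
t=2: L0/L1/L2 = ABF/-/- → run A
t=3: L0/L1/L2 = ABF/-/- → run A
t=4: L0/L1/L2 = BF/-/- → run B
t=5: L0/L1/L2 = BFD/-/- → run B
t=6: L0/L1/L2 = FD/-/- → run F
t=7: L0/L1/L2 = FD/-/- → run F
t=8: L0/L1/L2 = FD/-/- → run F
t=9: L0/L1/L2 = FD/-/- → run F
t=10: L0/L1/L2 = D/-/- → run D
t=11: L0/L1/L2 = D/-/- → run D
t=12: L0/L1/L2 = D/-/- → run D
t=13: (idle)
t=14: (idle)
t=15: (idle)
t=16: (idle)
t=17: (idle)

completion order = A, B, F, D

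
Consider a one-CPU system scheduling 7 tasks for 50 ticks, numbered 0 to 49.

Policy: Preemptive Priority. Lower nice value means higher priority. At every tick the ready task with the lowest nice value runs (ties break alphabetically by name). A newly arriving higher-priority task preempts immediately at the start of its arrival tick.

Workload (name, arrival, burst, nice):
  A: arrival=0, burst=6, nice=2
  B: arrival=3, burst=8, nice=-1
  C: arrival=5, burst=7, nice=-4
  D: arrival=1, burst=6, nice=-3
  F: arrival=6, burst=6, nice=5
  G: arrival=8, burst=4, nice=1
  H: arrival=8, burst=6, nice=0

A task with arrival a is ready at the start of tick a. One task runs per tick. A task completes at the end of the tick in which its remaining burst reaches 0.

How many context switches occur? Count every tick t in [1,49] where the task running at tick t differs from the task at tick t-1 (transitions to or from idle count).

t=0: ready={A} → run A
t=1: ready={A,D} → run D
t=2: ready={A,D} → run D
t=3: ready={A,B,D} → run D
t=4: ready={A,B,D} → run D
t=5: ready={A,B,C,D} → run C
t=6: ready={A,B,C,D,F} → run C
t=7: ready={A,B,C,D,F} → run C
t=8: ready={A,B,C,D,F,G,H} → run C
t=9: ready={A,B,C,D,F,G,H} → run C
t=10: ready={A,B,C,D,F,G,H} → run C
t=11: ready={A,B,C,D,F,G,H} → run C
t=12: ready={A,B,D,F,G,H} → run D
t=13: ready={A,B,D,F,G,H} → run D
t=14: ready={A,B,F,G,H} → run B
t=15: ready={A,B,F,G,H} → run B
t=16: ready={A,B,F,G,H} → run B
t=17: ready={A,B,F,G,H} → run B
t=18: ready={A,B,F,G,H} → run B
t=19: ready={A,B,F,G,H} → run B
t=20: ready={A,B,F,G,H} → run B
t=21: ready={A,B,F,G,H} → run B
t=22: ready={A,F,G,H} → run H
t=23: ready={A,F,G,H} → run H
t=24: ready={A,F,G,H} → run H
t=25: ready={A,F,G,H} → run H
t=26: ready={A,F,G,H} → run H
t=27: ready={A,F,G,H} → run H
t=28: ready={A,F,G} → run G
t=29: ready={A,F,G} → run G
t=30: ready={A,F,G} → run G
t=31: ready={A,F,G} → run G
t=32: ready={A,F} → run A
t=33: ready={A,F} → run A
t=34: ready={A,F} → run A
t=35: ready={A,F} → run A
t=36: ready={A,F} → run A
t=37: ready={F} → run F
t=38: ready={F} → run F
t=39: ready={F} → run F
t=40: ready={F} → run F
t=41: ready={F} → run F
t=42: ready={F} → run F
t=43: (idle)
t=44: (idle)
t=45: (idle)
t=46: (idle)
t=47: (idle)
t=48: (idle)
t=49: (idle)

context switches = 9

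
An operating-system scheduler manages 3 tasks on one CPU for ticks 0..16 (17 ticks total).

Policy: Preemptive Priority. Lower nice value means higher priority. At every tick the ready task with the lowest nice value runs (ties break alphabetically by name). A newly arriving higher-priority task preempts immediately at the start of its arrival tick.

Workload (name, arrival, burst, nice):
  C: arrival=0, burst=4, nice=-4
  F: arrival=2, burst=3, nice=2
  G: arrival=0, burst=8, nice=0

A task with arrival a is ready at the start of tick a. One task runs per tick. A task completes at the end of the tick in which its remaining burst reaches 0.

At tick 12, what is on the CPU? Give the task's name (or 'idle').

running at tick 12 = F

t=0: ready={C,G} → run C
t=1: ready={C,G} → run C
t=2: ready={C,F,G} → run C
t=3: ready={C,F,G} → run C
t=4: ready={F,G} → run G
t=5: ready={F,G} → run G
t=6: ready={F,G} → run G
t=7: ready={F,G} → run G
t=8: ready={F,G} → run G
t=9: ready={F,G} → run G
t=10: ready={F,G} → run G
t=11: ready={F,G} → run G
t=12: ready={F} → run F
t=13: ready={F} → run F
t=14: ready={F} → run F
t=15: (idle)
t=16: (idle)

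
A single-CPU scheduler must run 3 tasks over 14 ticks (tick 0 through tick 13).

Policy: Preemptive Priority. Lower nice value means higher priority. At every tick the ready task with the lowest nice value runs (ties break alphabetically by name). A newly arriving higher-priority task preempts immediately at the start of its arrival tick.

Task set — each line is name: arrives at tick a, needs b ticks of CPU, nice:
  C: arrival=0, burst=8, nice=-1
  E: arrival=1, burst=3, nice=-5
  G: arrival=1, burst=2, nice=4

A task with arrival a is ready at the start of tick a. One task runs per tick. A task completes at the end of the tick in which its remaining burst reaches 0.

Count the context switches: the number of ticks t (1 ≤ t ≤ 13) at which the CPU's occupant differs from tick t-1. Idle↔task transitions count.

context switches = 4

t=0: ready={C} → run C
t=1: ready={C,E,G} → run E
t=2: ready={C,E,G} → run E
t=3: ready={C,E,G} → run E
t=4: ready={C,G} → run C
t=5: ready={C,G} → run C
t=6: ready={C,G} → run C
t=7: ready={C,G} → run C
t=8: ready={C,G} → run C
t=9: ready={C,G} → run C
t=10: ready={C,G} → run C
t=11: ready={G} → run G
t=12: ready={G} → run G
t=13: (idle)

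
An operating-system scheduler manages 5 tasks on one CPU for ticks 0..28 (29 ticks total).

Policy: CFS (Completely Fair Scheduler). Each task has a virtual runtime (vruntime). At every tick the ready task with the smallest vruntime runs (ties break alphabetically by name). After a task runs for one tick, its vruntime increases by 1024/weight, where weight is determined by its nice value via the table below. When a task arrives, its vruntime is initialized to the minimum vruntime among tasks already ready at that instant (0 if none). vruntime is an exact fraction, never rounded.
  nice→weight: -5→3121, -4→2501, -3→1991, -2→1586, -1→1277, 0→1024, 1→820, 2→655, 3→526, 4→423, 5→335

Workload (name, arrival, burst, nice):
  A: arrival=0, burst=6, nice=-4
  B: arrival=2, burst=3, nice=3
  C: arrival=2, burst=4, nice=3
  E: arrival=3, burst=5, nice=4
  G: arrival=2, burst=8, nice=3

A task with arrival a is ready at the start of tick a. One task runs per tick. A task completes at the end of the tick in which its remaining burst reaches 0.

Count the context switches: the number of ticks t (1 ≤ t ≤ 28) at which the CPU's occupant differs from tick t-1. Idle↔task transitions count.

context switches = 20

t=0: vr[A=0] → run A
t=1: vr[A=1024/2501] → run A
t=2: vr[A=2048/2501 B=2048/2501 C=2048/2501 G=2048/2501] → run A
t=3: vr[A=3072/2501 B=2048/2501 C=2048/2501 E=2048/2501 G=2048/2501] → run B
t=4: vr[A=3072/2501 B=1819136/657763 C=2048/2501 E=2048/2501 G=2048/2501] → run C
t=5: vr[A=3072/2501 B=1819136/657763 C=1819136/657763 E=2048/2501 G=2048/2501] → run E
t=6: vr[A=3072/2501 B=1819136/657763 C=1819136/657763 E=3427328/1057923 G=2048/2501] → run G
t=7: vr[A=3072/2501 B=1819136/657763 C=1819136/657763 E=3427328/1057923 G=1819136/657763] → run A
t=8: vr[A=4096/2501 B=1819136/657763 C=1819136/657763 E=3427328/1057923 G=1819136/657763] → run A
t=9: vr[A=5120/2501 B=1819136/657763 C=1819136/657763 E=3427328/1057923 G=1819136/657763] → run A
t=10: vr[B=1819136/657763 C=1819136/657763 E=3427328/1057923 G=1819136/657763] → run B
t=11: vr[B=3099648/657763 C=1819136/657763 E=3427328/1057923 G=1819136/657763] → run C
t=12: vr[B=3099648/657763 C=3099648/657763 E=3427328/1057923 G=1819136/657763] → run G
t=13: vr[B=3099648/657763 C=3099648/657763 E=3427328/1057923 G=3099648/657763] → run E
t=14: vr[B=3099648/657763 C=3099648/657763 E=5988352/1057923 G=3099648/657763] → run B
t=15: vr[C=3099648/657763 E=5988352/1057923 G=3099648/657763] → run C
t=16: vr[C=4380160/657763 E=5988352/1057923 G=3099648/657763] → run G
t=17: vr[C=4380160/657763 E=5988352/1057923 G=4380160/657763] → run E
t=18: vr[C=4380160/657763 E=2849792/352641 G=4380160/657763] → run C
t=19: vr[E=2849792/352641 G=4380160/657763] → run G
t=20: vr[E=2849792/352641 G=5660672/657763] → run E
t=21: vr[E=11110400/1057923 G=5660672/657763] → run G
t=22: vr[E=11110400/1057923 G=6941184/657763] → run E
t=23: vr[G=6941184/657763] → run G
t=24: vr[G=8221696/657763] → run G
t=25: vr[G=9502208/657763] → run G
t=26: (idle)
t=27: (idle)
t=28: (idle)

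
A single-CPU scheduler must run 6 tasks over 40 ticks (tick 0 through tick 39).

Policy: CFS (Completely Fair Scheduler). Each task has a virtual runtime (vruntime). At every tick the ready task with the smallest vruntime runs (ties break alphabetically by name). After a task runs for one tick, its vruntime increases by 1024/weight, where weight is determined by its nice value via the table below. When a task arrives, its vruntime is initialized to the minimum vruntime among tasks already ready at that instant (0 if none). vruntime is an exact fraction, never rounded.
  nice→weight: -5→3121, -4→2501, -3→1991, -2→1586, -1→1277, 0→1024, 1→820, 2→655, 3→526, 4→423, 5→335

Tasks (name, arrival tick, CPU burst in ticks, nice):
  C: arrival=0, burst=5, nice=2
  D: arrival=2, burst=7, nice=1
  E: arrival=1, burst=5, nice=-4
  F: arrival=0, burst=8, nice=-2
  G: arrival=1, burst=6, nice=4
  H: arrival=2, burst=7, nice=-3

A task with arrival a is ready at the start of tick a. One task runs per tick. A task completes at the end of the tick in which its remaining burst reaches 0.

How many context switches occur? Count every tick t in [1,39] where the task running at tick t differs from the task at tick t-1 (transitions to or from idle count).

t=0: vr[C=0 F=0] → run C
t=1: vr[C=1024/655 E=0 F=0 G=0] → run E
t=2: vr[C=1024/655 D=0 E=1024/2501 F=0 G=0 H=0] → run D
t=3: vr[C=1024/655 D=256/205 E=1024/2501 F=0 G=0 H=0] → run F
t=4: vr[C=1024/655 D=256/205 E=1024/2501 F=512/793 G=0 H=0] → run G
t=5: vr[C=1024/655 D=256/205 E=1024/2501 F=512/793 G=1024/423 H=0] → run H
t=6: vr[C=1024/655 D=256/205 E=1024/2501 F=512/793 G=1024/423 H=1024/1991] → run E
t=7: vr[C=1024/655 D=256/205 E=2048/2501 F=512/793 G=1024/423 H=1024/1991] → run H
t=8: vr[C=1024/655 D=256/205 E=2048/2501 F=512/793 G=1024/423 H=2048/1991] → run F
t=9: vr[C=1024/655 D=256/205 E=2048/2501 F=1024/793 G=1024/423 H=2048/1991] → run E
t=10: vr[C=1024/655 D=256/205 E=3072/2501 F=1024/793 G=1024/423 H=2048/1991] → run H
t=11: vr[C=1024/655 D=256/205 E=3072/2501 F=1024/793 G=1024/423 H=3072/1991] → run E
t=12: vr[C=1024/655 D=256/205 E=4096/2501 F=1024/793 G=1024/423 H=3072/1991] → run D
t=13: vr[C=1024/655 D=512/205 E=4096/2501 F=1024/793 G=1024/423 H=3072/1991] → run F
t=14: vr[C=1024/655 D=512/205 E=4096/2501 F=1536/793 G=1024/423 H=3072/1991] → run H
t=15: vr[C=1024/655 D=512/205 E=4096/2501 F=1536/793 G=1024/423 H=4096/1991] → run C
t=16: vr[C=2048/655 D=512/205 E=4096/2501 F=1536/793 G=1024/423 H=4096/1991] → run E
t=17: vr[C=2048/655 D=512/205 F=1536/793 G=1024/423 H=4096/1991] → run F
t=18: vr[C=2048/655 D=512/205 F=2048/793 G=1024/423 H=4096/1991] → run H
t=19: vr[C=2048/655 D=512/205 F=2048/793 G=1024/423 H=5120/1991] → run G
t=20: vr[C=2048/655 D=512/205 F=2048/793 G=2048/423 H=5120/1991] → run D
t=21: vr[C=2048/655 D=768/205 F=2048/793 G=2048/423 H=5120/1991] → run H
t=22: vr[C=2048/655 D=768/205 F=2048/793 G=2048/423 H=6144/1991] → run F
t=23: vr[C=2048/655 D=768/205 F=2560/793 G=2048/423 H=6144/1991] → run H
t=24: vr[C=2048/655 D=768/205 F=2560/793 G=2048/423] → run C
t=25: vr[C=3072/655 D=768/205 F=2560/793 G=2048/423] → run F
t=26: vr[C=3072/655 D=768/205 F=3072/793 G=2048/423] → run D
t=27: vr[C=3072/655 D=1024/205 F=3072/793 G=2048/423] → run F
t=28: vr[C=3072/655 D=1024/205 F=3584/793 G=2048/423] → run F
t=29: vr[C=3072/655 D=1024/205 G=2048/423] → run C
t=30: vr[C=4096/655 D=1024/205 G=2048/423] → run G
t=31: vr[C=4096/655 D=1024/205 G=1024/141] → run D
t=32: vr[C=4096/655 D=256/41 G=1024/141] → run D
t=33: vr[C=4096/655 D=1536/205 G=1024/141] → run C
t=34: vr[D=1536/205 G=1024/141] → run G
t=35: vr[D=1536/205 G=4096/423] → run D
t=36: vr[G=4096/423] → run G
t=37: vr[G=5120/423] → run G
t=38: (idle)
t=39: (idle)

context switches = 35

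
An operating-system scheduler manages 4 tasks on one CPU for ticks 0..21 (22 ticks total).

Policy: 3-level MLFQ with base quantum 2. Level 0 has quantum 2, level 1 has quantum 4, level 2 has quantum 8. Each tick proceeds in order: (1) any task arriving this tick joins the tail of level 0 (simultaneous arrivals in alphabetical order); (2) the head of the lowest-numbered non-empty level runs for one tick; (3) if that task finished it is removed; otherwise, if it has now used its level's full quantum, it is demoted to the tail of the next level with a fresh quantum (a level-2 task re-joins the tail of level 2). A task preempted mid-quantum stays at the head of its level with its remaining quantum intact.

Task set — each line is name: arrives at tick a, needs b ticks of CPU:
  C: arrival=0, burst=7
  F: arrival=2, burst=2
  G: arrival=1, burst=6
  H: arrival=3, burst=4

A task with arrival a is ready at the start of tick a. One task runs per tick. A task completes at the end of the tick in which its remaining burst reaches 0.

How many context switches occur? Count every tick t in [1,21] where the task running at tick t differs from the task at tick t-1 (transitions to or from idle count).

t=0: L0/L1/L2 = C/-/- → run C
t=1: L0/L1/L2 = CG/-/- → run C
t=2: L0/L1/L2 = GF/C/- → run G
t=3: L0/L1/L2 = GFH/C/- → run G
t=4: L0/L1/L2 = FH/CG/- → run F
t=5: L0/L1/L2 = FH/CG/- → run F
t=6: L0/L1/L2 = H/CG/- → run H
t=7: L0/L1/L2 = H/CG/- → run H
t=8: L0/L1/L2 = -/CGH/- → run C
t=9: L0/L1/L2 = -/CGH/- → run C
t=10: L0/L1/L2 = -/CGH/- → run C
t=11: L0/L1/L2 = -/CGH/- → run C
t=12: L0/L1/L2 = -/GH/C → run G
t=13: L0/L1/L2 = -/GH/C → run G
t=14: L0/L1/L2 = -/GH/C → run G
t=15: L0/L1/L2 = -/GH/C → run G
t=16: L0/L1/L2 = -/H/C → run H
t=17: L0/L1/L2 = -/H/C → run H
t=18: L0/L1/L2 = -/-/C → run C
t=19: (idle)
t=20: (idle)
t=21: (idle)

context switches = 8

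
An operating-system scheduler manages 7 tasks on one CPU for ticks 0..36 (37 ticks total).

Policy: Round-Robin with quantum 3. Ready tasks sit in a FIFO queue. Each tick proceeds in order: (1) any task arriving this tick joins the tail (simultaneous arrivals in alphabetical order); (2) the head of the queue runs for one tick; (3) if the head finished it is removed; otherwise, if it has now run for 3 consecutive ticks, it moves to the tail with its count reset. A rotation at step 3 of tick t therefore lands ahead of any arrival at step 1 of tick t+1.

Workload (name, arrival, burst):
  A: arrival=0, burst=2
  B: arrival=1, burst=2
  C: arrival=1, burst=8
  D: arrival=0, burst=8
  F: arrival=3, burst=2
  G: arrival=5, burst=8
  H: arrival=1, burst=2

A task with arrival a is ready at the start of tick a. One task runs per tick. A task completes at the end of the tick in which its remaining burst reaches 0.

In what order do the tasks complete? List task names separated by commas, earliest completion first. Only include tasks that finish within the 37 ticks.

t=0: queue=[A,D] q_used=0 → run A
t=1: queue=[A,D,B,C,H] q_used=1 → run A
t=2: queue=[D,B,C,H] q_used=0 → run D
t=3: queue=[D,B,C,H,F] q_used=1 → run D
t=4: queue=[D,B,C,H,F] q_used=2 → run D
t=5: queue=[B,C,H,F,D,G] q_used=0 → run B
t=6: queue=[B,C,H,F,D,G] q_used=1 → run B
t=7: queue=[C,H,F,D,G] q_used=0 → run C
t=8: queue=[C,H,F,D,G] q_used=1 → run C
t=9: queue=[C,H,F,D,G] q_used=2 → run C
t=10: queue=[H,F,D,G,C] q_used=0 → run H
t=11: queue=[H,F,D,G,C] q_used=1 → run H
t=12: queue=[F,D,G,C] q_used=0 → run F
t=13: queue=[F,D,G,C] q_used=1 → run F
t=14: queue=[D,G,C] q_used=0 → run D
t=15: queue=[D,G,C] q_used=1 → run D
t=16: queue=[D,G,C] q_used=2 → run D
t=17: queue=[G,C,D] q_used=0 → run G
t=18: queue=[G,C,D] q_used=1 → run G
t=19: queue=[G,C,D] q_used=2 → run G
t=20: queue=[C,D,G] q_used=0 → run C
t=21: queue=[C,D,G] q_used=1 → run C
t=22: queue=[C,D,G] q_used=2 → run C
t=23: queue=[D,G,C] q_used=0 → run D
t=24: queue=[D,G,C] q_used=1 → run D
t=25: queue=[G,C] q_used=0 → run G
t=26: queue=[G,C] q_used=1 → run G
t=27: queue=[G,C] q_used=2 → run G
t=28: queue=[C,G] q_used=0 → run C
t=29: queue=[C,G] q_used=1 → run C
t=30: queue=[G] q_used=0 → run G
t=31: queue=[G] q_used=1 → run G
t=32: (idle)
t=33: (idle)
t=34: (idle)
t=35: (idle)
t=36: (idle)

completion order = A, B, H, F, D, C, G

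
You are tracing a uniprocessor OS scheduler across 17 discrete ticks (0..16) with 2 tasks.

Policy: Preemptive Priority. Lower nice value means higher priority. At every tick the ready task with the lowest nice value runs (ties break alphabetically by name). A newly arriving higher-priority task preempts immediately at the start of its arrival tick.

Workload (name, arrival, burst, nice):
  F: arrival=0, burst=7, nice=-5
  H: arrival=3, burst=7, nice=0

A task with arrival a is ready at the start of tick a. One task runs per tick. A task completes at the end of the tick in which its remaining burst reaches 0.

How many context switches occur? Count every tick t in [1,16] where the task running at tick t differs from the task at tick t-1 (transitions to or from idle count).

t=0: ready={F} → run F
t=1: ready={F} → run F
t=2: ready={F} → run F
t=3: ready={F,H} → run F
t=4: ready={F,H} → run F
t=5: ready={F,H} → run F
t=6: ready={F,H} → run F
t=7: ready={H} → run H
t=8: ready={H} → run H
t=9: ready={H} → run H
t=10: ready={H} → run H
t=11: ready={H} → run H
t=12: ready={H} → run H
t=13: ready={H} → run H
t=14: (idle)
t=15: (idle)
t=16: (idle)

context switches = 2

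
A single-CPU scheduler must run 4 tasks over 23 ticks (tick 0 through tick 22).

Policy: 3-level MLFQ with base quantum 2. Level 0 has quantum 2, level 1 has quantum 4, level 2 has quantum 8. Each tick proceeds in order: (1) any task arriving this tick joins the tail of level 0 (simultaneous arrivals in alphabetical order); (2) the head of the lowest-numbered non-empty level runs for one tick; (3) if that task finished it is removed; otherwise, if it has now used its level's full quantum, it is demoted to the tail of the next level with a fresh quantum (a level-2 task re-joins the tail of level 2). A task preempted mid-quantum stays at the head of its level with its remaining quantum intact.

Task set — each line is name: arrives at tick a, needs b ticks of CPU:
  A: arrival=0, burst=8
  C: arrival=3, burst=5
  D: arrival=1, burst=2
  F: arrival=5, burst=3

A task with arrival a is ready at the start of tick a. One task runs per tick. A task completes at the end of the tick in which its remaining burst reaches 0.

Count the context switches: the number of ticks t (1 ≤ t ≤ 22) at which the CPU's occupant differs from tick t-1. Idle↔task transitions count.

t=0: L0/L1/L2 = A/-/- → run A
t=1: L0/L1/L2 = AD/-/- → run A
t=2: L0/L1/L2 = D/A/- → run D
t=3: L0/L1/L2 = DC/A/- → run D
t=4: L0/L1/L2 = C/A/- → run C
t=5: L0/L1/L2 = CF/A/- → run C
t=6: L0/L1/L2 = F/AC/- → run F
t=7: L0/L1/L2 = F/AC/- → run F
t=8: L0/L1/L2 = -/ACF/- → run A
t=9: L0/L1/L2 = -/ACF/- → run A
t=10: L0/L1/L2 = -/ACF/- → run A
t=11: L0/L1/L2 = -/ACF/- → run A
t=12: L0/L1/L2 = -/CF/A → run C
t=13: L0/L1/L2 = -/CF/A → run C
t=14: L0/L1/L2 = -/CF/A → run C
t=15: L0/L1/L2 = -/F/A → run F
t=16: L0/L1/L2 = -/-/A → run A
t=17: L0/L1/L2 = -/-/A → run A
t=18: (idle)
t=19: (idle)
t=20: (idle)
t=21: (idle)
t=22: (idle)

context switches = 8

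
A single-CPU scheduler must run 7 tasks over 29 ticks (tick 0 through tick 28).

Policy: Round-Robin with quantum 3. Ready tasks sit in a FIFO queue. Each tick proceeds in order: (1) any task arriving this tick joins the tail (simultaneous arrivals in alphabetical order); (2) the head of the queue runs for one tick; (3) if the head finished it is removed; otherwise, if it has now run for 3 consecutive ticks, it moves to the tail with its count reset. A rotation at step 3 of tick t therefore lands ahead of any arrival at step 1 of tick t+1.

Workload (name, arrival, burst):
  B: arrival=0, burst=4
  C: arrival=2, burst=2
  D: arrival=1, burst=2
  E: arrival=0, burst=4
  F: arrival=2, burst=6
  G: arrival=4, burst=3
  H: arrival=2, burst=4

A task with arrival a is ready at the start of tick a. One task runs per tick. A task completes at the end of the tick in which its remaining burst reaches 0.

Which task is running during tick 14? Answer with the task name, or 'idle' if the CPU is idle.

t=0: queue=[B,E] q_used=0 → run B
t=1: queue=[B,E,D] q_used=1 → run B
t=2: queue=[B,E,D,C,F,H] q_used=2 → run B
t=3: queue=[E,D,C,F,H,B] q_used=0 → run E
t=4: queue=[E,D,C,F,H,B,G] q_used=1 → run E
t=5: queue=[E,D,C,F,H,B,G] q_used=2 → run E
t=6: queue=[D,C,F,H,B,G,E] q_used=0 → run D
t=7: queue=[D,C,F,H,B,G,E] q_used=1 → run D
t=8: queue=[C,F,H,B,G,E] q_used=0 → run C
t=9: queue=[C,F,H,B,G,E] q_used=1 → run C
t=10: queue=[F,H,B,G,E] q_used=0 → run F
t=11: queue=[F,H,B,G,E] q_used=1 → run F
t=12: queue=[F,H,B,G,E] q_used=2 → run F
t=13: queue=[H,B,G,E,F] q_used=0 → run H
t=14: queue=[H,B,G,E,F] q_used=1 → run H
t=15: queue=[H,B,G,E,F] q_used=2 → run H
t=16: queue=[B,G,E,F,H] q_used=0 → run B
t=17: queue=[G,E,F,H] q_used=0 → run G
t=18: queue=[G,E,F,H] q_used=1 → run G
t=19: queue=[G,E,F,H] q_used=2 → run G
t=20: queue=[E,F,H] q_used=0 → run E
t=21: queue=[F,H] q_used=0 → run F
t=22: queue=[F,H] q_used=1 → run F
t=23: queue=[F,H] q_used=2 → run F
t=24: queue=[H] q_used=0 → run H
t=25: (idle)
t=26: (idle)
t=27: (idle)
t=28: (idle)

running at tick 14 = H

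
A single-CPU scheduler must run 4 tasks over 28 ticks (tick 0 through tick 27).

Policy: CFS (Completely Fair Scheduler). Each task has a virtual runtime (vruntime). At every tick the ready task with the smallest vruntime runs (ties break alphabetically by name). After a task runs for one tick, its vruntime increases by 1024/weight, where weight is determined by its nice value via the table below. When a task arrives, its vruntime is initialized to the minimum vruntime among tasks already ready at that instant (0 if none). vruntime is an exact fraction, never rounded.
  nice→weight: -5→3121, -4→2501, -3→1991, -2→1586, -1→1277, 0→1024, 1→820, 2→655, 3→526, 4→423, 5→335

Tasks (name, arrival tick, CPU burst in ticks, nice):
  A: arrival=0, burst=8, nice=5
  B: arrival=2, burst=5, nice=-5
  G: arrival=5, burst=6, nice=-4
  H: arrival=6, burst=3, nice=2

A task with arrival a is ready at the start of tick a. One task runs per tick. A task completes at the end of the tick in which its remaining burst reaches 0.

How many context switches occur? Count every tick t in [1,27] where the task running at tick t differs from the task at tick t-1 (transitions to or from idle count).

context switches = 13

t=0: vr[A=0] → run A
t=1: vr[A=1024/335] → run A
t=2: vr[A=2048/335 B=2048/335] → run A
t=3: vr[A=3072/335 B=2048/335] → run B
t=4: vr[A=3072/335 B=6734848/1045535] → run B
t=5: vr[A=3072/335 B=7077888/1045535 G=7077888/1045535] → run B
t=6: vr[A=3072/335 B=7420928/1045535 G=7077888/1045535 H=7077888/1045535] → run G
t=7: vr[A=3072/335 B=7420928/1045535 G=18772425728/2614883035 H=7077888/1045535] → run H
t=8: vr[A=3072/335 B=7420928/1045535 G=18772425728/2614883035 H=1141328896/136965085] → run B
t=9: vr[A=3072/335 B=7763968/1045535 G=18772425728/2614883035 H=1141328896/136965085] → run G
t=10: vr[A=3072/335 B=7763968/1045535 G=19843053568/2614883035 H=1141328896/136965085] → run B
t=11: vr[A=3072/335 G=19843053568/2614883035 H=1141328896/136965085] → run G
t=12: vr[A=3072/335 G=20913681408/2614883035 H=1141328896/136965085] → run G
t=13: vr[A=3072/335 G=21984309248/2614883035 H=1141328896/136965085] → run H
t=14: vr[A=3072/335 G=21984309248/2614883035 H=1355454464/136965085] → run G
t=15: vr[A=3072/335 G=23054937088/2614883035 H=1355454464/136965085] → run G
t=16: vr[A=3072/335 H=1355454464/136965085] → run A
t=17: vr[A=4096/335 H=1355454464/136965085] → run H
t=18: vr[A=4096/335] → run A
t=19: vr[A=1024/67] → run A
t=20: vr[A=6144/335] → run A
t=21: vr[A=7168/335] → run A
t=22: (idle)
t=23: (idle)
t=24: (idle)
t=25: (idle)
t=26: (idle)
t=27: (idle)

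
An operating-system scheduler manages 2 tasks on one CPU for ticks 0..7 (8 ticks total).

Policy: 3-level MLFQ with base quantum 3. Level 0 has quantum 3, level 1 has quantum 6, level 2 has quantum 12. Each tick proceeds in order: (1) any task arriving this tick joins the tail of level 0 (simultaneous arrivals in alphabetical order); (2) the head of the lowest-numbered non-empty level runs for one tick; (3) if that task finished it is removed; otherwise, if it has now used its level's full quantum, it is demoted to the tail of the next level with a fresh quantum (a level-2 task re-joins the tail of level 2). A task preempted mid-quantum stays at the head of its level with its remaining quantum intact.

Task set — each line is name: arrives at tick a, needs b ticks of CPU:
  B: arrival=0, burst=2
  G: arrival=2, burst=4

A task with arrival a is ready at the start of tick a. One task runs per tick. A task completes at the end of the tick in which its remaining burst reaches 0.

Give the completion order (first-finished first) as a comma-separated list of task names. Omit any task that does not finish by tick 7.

t=0: L0/L1/L2 = B/-/- → run B
t=1: L0/L1/L2 = B/-/- → run B
t=2: L0/L1/L2 = G/-/- → run G
t=3: L0/L1/L2 = G/-/- → run G
t=4: L0/L1/L2 = G/-/- → run G
t=5: L0/L1/L2 = -/G/- → run G
t=6: (idle)
t=7: (idle)

completion order = B, G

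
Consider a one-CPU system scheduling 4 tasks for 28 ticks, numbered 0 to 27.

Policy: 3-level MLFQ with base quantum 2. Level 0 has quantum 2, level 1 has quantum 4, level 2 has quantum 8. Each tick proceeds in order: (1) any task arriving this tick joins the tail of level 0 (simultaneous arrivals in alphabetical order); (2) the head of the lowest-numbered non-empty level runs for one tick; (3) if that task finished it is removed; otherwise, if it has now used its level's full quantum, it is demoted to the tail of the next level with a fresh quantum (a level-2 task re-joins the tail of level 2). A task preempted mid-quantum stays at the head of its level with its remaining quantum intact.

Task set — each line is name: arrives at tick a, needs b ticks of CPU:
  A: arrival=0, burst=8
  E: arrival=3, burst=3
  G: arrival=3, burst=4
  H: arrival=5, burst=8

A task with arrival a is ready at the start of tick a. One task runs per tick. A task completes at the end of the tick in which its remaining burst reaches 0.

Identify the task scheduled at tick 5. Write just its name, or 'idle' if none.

t=0: L0/L1/L2 = A/-/- → run A
t=1: L0/L1/L2 = A/-/- → run A
t=2: L0/L1/L2 = -/A/- → run A
t=3: L0/L1/L2 = EG/A/- → run E
t=4: L0/L1/L2 = EG/A/- → run E
t=5: L0/L1/L2 = GH/AE/- → run G
t=6: L0/L1/L2 = GH/AE/- → run G
t=7: L0/L1/L2 = H/AEG/- → run H
t=8: L0/L1/L2 = H/AEG/- → run H
t=9: L0/L1/L2 = -/AEGH/- → run A
t=10: L0/L1/L2 = -/AEGH/- → run A
t=11: L0/L1/L2 = -/AEGH/- → run A
t=12: L0/L1/L2 = -/EGH/A → run E
t=13: L0/L1/L2 = -/GH/A → run G
t=14: L0/L1/L2 = -/GH/A → run G
t=15: L0/L1/L2 = -/H/A → run H
t=16: L0/L1/L2 = -/H/A → run H
t=17: L0/L1/L2 = -/H/A → run H
t=18: L0/L1/L2 = -/H/A → run H
t=19: L0/L1/L2 = -/-/AH → run A
t=20: L0/L1/L2 = -/-/AH → run A
t=21: L0/L1/L2 = -/-/H → run H
t=22: L0/L1/L2 = -/-/H → run H
t=23: (idle)
t=24: (idle)
t=25: (idle)
t=26: (idle)
t=27: (idle)

running at tick 5 = G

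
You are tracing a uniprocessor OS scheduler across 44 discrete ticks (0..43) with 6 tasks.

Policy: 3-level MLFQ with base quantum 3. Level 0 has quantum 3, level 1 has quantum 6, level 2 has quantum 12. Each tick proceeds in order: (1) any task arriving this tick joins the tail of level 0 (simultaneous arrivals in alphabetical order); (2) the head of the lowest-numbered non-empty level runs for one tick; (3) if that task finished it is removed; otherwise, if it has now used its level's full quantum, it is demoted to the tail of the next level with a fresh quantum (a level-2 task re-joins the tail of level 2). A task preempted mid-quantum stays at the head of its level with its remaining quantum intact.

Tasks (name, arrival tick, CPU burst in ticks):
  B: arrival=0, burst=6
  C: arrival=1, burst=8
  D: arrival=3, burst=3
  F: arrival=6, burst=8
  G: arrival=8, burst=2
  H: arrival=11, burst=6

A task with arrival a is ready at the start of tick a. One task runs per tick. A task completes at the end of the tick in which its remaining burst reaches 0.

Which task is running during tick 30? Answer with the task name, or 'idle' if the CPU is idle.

t=0: L0/L1/L2 = B/-/- → run B
t=1: L0/L1/L2 = BC/-/- → run B
t=2: L0/L1/L2 = BC/-/- → run B
t=3: L0/L1/L2 = CD/B/- → run C
t=4: L0/L1/L2 = CD/B/- → run C
t=5: L0/L1/L2 = CD/B/- → run C
t=6: L0/L1/L2 = DF/BC/- → run D
t=7: L0/L1/L2 = DF/BC/- → run D
t=8: L0/L1/L2 = DFG/BC/- → run D
t=9: L0/L1/L2 = FG/BC/- → run F
t=10: L0/L1/L2 = FG/BC/- → run F
t=11: L0/L1/L2 = FGH/BC/- → run F
t=12: L0/L1/L2 = GH/BCF/- → run G
t=13: L0/L1/L2 = GH/BCF/- → run G
t=14: L0/L1/L2 = H/BCF/- → run H
t=15: L0/L1/L2 = H/BCF/- → run H
t=16: L0/L1/L2 = H/BCF/- → run H
t=17: L0/L1/L2 = -/BCFH/- → run B
t=18: L0/L1/L2 = -/BCFH/- → run B
t=19: L0/L1/L2 = -/BCFH/- → run B
t=20: L0/L1/L2 = -/CFH/- → run C
t=21: L0/L1/L2 = -/CFH/- → run C
t=22: L0/L1/L2 = -/CFH/- → run C
t=23: L0/L1/L2 = -/CFH/- → run C
t=24: L0/L1/L2 = -/CFH/- → run C
t=25: L0/L1/L2 = -/FH/- → run F
t=26: L0/L1/L2 = -/FH/- → run F
t=27: L0/L1/L2 = -/FH/- → run F
t=28: L0/L1/L2 = -/FH/- → run F
t=29: L0/L1/L2 = -/FH/- → run F
t=30: L0/L1/L2 = -/H/- → run H
t=31: L0/L1/L2 = -/H/- → run H
t=32: L0/L1/L2 = -/H/- → run H
t=33: (idle)
t=34: (idle)
t=35: (idle)
t=36: (idle)
t=37: (idle)
t=38: (idle)
t=39: (idle)
t=40: (idle)
t=41: (idle)
t=42: (idle)
t=43: (idle)

running at tick 30 = H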